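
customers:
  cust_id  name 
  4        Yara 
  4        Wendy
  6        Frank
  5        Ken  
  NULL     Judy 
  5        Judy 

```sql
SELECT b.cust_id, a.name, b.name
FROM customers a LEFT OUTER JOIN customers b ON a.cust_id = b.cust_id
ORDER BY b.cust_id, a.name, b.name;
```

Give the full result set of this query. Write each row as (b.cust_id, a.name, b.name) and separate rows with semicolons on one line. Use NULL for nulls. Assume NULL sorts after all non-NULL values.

(4, Wendy, Wendy); (4, Wendy, Yara); (4, Yara, Wendy); (4, Yara, Yara); (5, Judy, Judy); (5, Judy, Ken); (5, Ken, Judy); (5, Ken, Ken); (6, Frank, Frank); (NULL, Judy, NULL)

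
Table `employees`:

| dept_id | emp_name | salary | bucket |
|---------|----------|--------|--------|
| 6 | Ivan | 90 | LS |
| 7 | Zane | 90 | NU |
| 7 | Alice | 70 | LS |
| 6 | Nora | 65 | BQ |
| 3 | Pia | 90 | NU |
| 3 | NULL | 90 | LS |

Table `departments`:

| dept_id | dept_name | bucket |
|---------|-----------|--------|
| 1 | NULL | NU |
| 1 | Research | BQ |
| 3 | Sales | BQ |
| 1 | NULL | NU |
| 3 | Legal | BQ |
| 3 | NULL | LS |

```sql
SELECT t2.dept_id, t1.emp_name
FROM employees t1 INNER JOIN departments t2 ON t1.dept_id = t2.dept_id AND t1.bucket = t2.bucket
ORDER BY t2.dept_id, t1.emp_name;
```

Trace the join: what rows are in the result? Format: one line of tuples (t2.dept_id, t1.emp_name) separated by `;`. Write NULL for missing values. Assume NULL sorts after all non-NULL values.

INNER JOIN keeps only pairs where the ON condition holds.
Matching on t1.dept_id = t2.dept_id AND t1.bucket = t2.bucket.
Matched pairs: 1.

(3, NULL)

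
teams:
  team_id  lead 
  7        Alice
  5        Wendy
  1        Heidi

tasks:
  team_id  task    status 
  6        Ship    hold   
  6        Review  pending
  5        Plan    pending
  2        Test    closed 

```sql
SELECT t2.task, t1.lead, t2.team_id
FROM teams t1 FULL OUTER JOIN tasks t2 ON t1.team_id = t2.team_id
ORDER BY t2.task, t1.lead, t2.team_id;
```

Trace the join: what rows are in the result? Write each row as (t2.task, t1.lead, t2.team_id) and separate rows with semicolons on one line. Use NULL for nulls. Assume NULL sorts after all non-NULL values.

(Plan, Wendy, 5); (Review, NULL, 6); (Ship, NULL, 6); (Test, NULL, 2); (NULL, Alice, NULL); (NULL, Heidi, NULL)

FULL OUTER JOIN keeps every row from both sides; unmatched rows get NULL for the other side's columns.
Matching on t1.team_id = t2.team_id.
- t1 (team_id=7) has no partner → padded with NULL.
- t1 (team_id=5) pairs with 1 row(s) of t2.
- t1 (team_id=1) has no partner → padded with NULL.
- plus 3 unmatched t2 row(s), each kept with NULL t1 columns.
After projecting and ordering:
t2.task | t1.lead | t2.team_id
Plan | Wendy | 5
Review | NULL | 6
Ship | NULL | 6
Test | NULL | 2
NULL | Alice | NULL
NULL | Heidi | NULL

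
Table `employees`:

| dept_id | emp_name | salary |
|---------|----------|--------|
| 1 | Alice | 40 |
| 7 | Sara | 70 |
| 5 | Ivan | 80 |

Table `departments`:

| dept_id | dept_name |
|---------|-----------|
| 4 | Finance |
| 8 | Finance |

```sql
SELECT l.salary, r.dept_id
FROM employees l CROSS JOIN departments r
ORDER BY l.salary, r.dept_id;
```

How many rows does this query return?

6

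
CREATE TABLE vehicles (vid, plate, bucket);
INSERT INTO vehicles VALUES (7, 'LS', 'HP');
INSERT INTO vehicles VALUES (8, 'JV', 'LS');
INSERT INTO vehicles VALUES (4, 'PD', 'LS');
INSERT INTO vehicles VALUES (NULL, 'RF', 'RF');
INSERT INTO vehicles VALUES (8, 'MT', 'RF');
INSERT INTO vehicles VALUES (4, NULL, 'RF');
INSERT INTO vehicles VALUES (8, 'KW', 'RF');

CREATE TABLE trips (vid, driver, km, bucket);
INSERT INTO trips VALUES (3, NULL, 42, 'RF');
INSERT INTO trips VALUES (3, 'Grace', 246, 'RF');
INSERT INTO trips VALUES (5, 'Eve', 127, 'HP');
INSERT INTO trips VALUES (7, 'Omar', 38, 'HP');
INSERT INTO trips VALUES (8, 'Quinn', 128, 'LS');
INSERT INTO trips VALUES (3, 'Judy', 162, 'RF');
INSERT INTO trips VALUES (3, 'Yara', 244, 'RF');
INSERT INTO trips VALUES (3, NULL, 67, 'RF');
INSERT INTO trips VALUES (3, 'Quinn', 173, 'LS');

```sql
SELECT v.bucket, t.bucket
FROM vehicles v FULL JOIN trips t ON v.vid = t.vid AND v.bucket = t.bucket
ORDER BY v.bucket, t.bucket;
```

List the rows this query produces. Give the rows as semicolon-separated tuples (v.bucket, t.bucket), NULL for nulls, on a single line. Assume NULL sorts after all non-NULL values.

FULL OUTER JOIN keeps every row from both sides; unmatched rows get NULL for the other side's columns.
Matching on v.vid = t.vid AND v.bucket = t.bucket. A NULL in a compared column never satisfies the condition.
Matched pairs: 2; unmatched v rows kept: 5; unmatched t rows kept: 7.

(HP, HP); (LS, LS); (LS, NULL); (RF, NULL); (RF, NULL); (RF, NULL); (RF, NULL); (NULL, HP); (NULL, LS); (NULL, RF); (NULL, RF); (NULL, RF); (NULL, RF); (NULL, RF)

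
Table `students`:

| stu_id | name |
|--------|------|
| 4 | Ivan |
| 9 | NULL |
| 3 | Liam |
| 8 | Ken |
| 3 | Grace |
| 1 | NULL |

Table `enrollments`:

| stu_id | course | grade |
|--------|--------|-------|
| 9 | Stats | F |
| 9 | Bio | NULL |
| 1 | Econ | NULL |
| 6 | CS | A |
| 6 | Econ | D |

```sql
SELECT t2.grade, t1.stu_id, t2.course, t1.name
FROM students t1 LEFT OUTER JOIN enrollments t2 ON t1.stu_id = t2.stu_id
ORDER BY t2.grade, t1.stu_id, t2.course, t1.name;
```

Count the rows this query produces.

LEFT JOIN keeps every row from `students`; unmatched rows get NULL for `enrollments`'s columns.
Matching on t1.stu_id = t2.stu_id.
Matched pairs: 3; unmatched t1 rows kept: 4.
Total: 3 matched + 4 padded = 7 rows.

7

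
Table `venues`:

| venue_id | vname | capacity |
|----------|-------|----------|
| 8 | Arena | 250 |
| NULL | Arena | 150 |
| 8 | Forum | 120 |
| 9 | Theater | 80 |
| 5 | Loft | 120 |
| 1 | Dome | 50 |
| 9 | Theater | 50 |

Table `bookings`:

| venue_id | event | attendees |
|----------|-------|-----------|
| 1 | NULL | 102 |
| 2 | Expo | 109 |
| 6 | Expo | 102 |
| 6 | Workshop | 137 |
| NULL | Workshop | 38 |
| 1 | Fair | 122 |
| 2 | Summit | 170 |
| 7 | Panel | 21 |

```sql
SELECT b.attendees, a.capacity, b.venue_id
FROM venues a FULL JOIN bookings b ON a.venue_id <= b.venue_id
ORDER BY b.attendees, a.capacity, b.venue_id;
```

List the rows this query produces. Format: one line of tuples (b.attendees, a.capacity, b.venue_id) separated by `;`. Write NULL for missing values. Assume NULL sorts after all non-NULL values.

FULL OUTER JOIN keeps every row from both sides; unmatched rows get NULL for the other side's columns.
Matching on a.venue_id <= b.venue_id. A NULL in a compared column never satisfies the condition.
Matched pairs: 10; unmatched a rows kept: 5; unmatched b rows kept: 1.

(21, 50, 7); (21, 120, 7); (38, NULL, NULL); (102, 50, 1); (102, 50, 6); (102, 120, 6); (109, 50, 2); (122, 50, 1); (137, 50, 6); (137, 120, 6); (170, 50, 2); (NULL, 50, NULL); (NULL, 80, NULL); (NULL, 120, NULL); (NULL, 150, NULL); (NULL, 250, NULL)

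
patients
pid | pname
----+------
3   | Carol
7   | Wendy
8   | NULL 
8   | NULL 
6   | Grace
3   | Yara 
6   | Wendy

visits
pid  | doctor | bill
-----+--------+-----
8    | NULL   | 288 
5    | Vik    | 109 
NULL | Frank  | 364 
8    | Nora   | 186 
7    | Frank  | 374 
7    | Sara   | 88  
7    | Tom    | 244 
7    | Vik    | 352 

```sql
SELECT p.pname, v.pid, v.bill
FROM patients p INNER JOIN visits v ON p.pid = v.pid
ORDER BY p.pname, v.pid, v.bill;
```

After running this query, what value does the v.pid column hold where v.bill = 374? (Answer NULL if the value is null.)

7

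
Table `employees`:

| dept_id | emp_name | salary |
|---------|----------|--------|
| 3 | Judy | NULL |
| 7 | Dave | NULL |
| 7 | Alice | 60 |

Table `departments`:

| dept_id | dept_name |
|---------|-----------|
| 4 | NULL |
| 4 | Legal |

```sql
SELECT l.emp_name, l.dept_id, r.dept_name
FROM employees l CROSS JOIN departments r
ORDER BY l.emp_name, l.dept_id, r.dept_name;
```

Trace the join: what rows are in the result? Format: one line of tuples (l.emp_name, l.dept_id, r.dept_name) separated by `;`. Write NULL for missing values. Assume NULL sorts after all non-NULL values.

CROSS JOIN pairs every row of `employees` with every row of `departments`: 3 × 2 = 6 rows.
After projecting and ordering:
l.emp_name | l.dept_id | r.dept_name
Alice | 7 | Legal
Alice | 7 | NULL
Dave | 7 | Legal
Dave | 7 | NULL
Judy | 3 | Legal
Judy | 3 | NULL

(Alice, 7, Legal); (Alice, 7, NULL); (Dave, 7, Legal); (Dave, 7, NULL); (Judy, 3, Legal); (Judy, 3, NULL)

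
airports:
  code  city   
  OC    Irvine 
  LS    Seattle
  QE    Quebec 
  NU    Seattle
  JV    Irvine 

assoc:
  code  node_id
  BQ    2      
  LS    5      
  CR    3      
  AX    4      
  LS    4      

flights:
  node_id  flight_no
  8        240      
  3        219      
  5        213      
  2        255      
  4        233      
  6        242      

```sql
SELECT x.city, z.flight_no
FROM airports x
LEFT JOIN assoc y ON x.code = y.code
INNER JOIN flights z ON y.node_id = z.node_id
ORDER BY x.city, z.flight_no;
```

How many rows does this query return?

Evaluate left to right. First `airports x LEFT JOIN assoc y` on code: 6 row(s).
Then INNER JOIN `flights z` on node_id: keep only rows whose y.node_id appears in z.
Result: 2 row(s).

2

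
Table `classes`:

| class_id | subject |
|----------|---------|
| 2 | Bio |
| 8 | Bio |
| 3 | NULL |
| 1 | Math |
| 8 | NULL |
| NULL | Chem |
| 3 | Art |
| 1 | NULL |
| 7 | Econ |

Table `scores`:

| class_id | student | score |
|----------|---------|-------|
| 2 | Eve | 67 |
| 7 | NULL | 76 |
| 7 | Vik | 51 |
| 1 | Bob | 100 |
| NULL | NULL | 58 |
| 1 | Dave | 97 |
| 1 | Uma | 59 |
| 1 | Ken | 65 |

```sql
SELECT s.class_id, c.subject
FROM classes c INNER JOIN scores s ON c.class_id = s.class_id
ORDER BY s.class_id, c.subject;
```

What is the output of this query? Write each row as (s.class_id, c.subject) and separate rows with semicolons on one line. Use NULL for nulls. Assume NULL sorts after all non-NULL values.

(1, Math); (1, Math); (1, Math); (1, Math); (1, NULL); (1, NULL); (1, NULL); (1, NULL); (2, Bio); (7, Econ); (7, Econ)

INNER JOIN keeps only pairs where the ON condition holds.
Matching on c.class_id = s.class_id. A NULL in a compared column never satisfies the condition.
- c[0] class_id=2 → 1 match(es) in s → 1 row(s).
- c[1] class_id=8 → no match; dropped.
- c[2] class_id=3 → no match; dropped.
- c[3] class_id=1 → 4 match(es) in s → 4 row(s).
- c[4] class_id=8 → no match; dropped.
- c[5] class_id=NULL → no match; dropped.
- c[6] class_id=3 → no match; dropped.
- c[7] class_id=1 → 4 match(es) in s → 4 row(s).
- c[8] class_id=7 → 2 match(es) in s → 2 row(s).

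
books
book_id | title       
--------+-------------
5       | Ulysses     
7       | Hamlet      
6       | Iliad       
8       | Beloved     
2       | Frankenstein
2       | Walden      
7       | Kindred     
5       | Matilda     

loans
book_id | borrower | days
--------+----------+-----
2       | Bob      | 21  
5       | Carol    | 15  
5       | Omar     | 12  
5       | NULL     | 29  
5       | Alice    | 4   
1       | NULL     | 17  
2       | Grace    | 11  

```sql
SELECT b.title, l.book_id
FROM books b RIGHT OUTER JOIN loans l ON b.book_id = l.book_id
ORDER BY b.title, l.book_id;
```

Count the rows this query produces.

RIGHT JOIN keeps every row from `loans`; unmatched rows get NULL for `books`'s columns.
Matching on b.book_id = l.book_id.
- b row (book_id=5): matches 4 l row(s) → 4 output row(s).
- b row (book_id=7): no match.
- b row (book_id=6): no match.
- b row (book_id=8): no match.
- b row (book_id=2): matches 2 l row(s) → 2 output row(s).
- b row (book_id=2): matches 2 l row(s) → 2 output row(s).
- b row (book_id=7): no match.
- b row (book_id=5): matches 4 l row(s) → 4 output row(s).
- 1 l row(s) had no b match → kept, b columns NULL.
Total: 12 matched + 1 padded = 13 rows.

13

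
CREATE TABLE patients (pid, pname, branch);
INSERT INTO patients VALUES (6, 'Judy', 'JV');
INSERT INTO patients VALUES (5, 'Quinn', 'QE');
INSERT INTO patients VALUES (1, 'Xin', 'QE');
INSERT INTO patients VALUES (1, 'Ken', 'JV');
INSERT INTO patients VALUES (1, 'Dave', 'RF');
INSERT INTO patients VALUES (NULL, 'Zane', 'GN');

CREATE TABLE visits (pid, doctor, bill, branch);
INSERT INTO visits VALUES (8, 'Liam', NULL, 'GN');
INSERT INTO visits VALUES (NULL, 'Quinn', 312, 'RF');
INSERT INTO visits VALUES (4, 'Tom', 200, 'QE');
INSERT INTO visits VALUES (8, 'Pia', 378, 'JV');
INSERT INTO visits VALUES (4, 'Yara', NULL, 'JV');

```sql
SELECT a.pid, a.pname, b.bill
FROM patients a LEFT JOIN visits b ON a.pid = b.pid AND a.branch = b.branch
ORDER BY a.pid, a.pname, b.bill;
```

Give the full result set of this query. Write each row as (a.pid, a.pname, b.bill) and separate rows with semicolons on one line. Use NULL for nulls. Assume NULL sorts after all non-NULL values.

(1, Dave, NULL); (1, Ken, NULL); (1, Xin, NULL); (5, Quinn, NULL); (6, Judy, NULL); (NULL, Zane, NULL)

LEFT JOIN keeps every row from `patients`; unmatched rows get NULL for `visits`'s columns.
Matching on a.pid = b.pid AND a.branch = b.branch. A NULL in a compared column never satisfies the condition.
- a[0] pid=6, branch=JV → no match; kept with NULLs on the b side.
- a[1] pid=5, branch=QE → no match; kept with NULLs on the b side.
- a[2] pid=1, branch=QE → no match; kept with NULLs on the b side.
- a[3] pid=1, branch=JV → no match; kept with NULLs on the b side.
- a[4] pid=1, branch=RF → no match; kept with NULLs on the b side.
- a[5] pid=NULL, branch=GN → no match; kept with NULLs on the b side.
After projecting and ordering:
a.pid | a.pname | b.bill
1 | Dave | NULL
1 | Ken | NULL
1 | Xin | NULL
5 | Quinn | NULL
6 | Judy | NULL
NULL | Zane | NULL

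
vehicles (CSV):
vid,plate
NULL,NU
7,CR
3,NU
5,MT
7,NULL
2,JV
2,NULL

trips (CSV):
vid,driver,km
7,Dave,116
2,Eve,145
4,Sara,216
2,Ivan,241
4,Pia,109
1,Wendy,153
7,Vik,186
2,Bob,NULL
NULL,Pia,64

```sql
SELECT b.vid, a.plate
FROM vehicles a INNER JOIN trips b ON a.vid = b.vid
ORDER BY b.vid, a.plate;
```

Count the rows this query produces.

INNER JOIN keeps only pairs where the ON condition holds.
Matching on a.vid = b.vid. A NULL in a compared column never satisfies the condition.
- a row (vid=NULL): no match → dropped.
- a row (vid=7): matches 2 b row(s) → 2 output row(s).
- a row (vid=3): no match → dropped.
- a row (vid=5): no match → dropped.
- a row (vid=7): matches 2 b row(s) → 2 output row(s).
- a row (vid=2): matches 3 b row(s) → 3 output row(s).
- a row (vid=2): matches 3 b row(s) → 3 output row(s).
Total: 10 rows.

10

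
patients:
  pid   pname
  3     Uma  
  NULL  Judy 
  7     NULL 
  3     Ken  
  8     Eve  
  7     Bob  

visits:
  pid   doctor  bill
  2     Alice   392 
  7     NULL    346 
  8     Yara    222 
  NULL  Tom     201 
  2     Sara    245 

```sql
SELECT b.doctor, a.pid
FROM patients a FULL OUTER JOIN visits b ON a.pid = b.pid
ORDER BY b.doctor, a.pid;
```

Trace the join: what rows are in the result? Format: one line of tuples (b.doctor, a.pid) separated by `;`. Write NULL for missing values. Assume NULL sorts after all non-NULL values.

FULL OUTER JOIN keeps every row from both sides; unmatched rows get NULL for the other side's columns.
Matching on a.pid = b.pid. A NULL in a compared column never satisfies the condition.
Matched pairs: 3; unmatched a rows kept: 3; unmatched b rows kept: 3.

(Alice, NULL); (Sara, NULL); (Tom, NULL); (Yara, 8); (NULL, 3); (NULL, 3); (NULL, 7); (NULL, 7); (NULL, NULL)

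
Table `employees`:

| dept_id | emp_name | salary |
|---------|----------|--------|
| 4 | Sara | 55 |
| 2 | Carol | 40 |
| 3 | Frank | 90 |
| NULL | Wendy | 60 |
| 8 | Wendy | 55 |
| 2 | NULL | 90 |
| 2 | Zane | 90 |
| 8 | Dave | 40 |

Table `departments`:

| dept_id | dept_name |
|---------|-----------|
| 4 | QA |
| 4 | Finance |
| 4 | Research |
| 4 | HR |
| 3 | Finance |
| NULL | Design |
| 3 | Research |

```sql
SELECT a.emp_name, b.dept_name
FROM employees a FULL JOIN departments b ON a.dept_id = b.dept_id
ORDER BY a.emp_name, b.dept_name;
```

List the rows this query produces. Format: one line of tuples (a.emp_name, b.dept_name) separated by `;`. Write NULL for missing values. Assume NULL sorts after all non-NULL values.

FULL OUTER JOIN keeps every row from both sides; unmatched rows get NULL for the other side's columns.
Matching on a.dept_id = b.dept_id. A NULL in a compared column never satisfies the condition.
- a (dept_id=4) pairs with 4 row(s) of b.
- a (dept_id=2) has no partner → padded with NULL.
- a (dept_id=3) pairs with 2 row(s) of b.
- a (dept_id=NULL) has no partner → padded with NULL.
- a (dept_id=8) has no partner → padded with NULL.
- a (dept_id=2) has no partner → padded with NULL.
- a (dept_id=2) has no partner → padded with NULL.
- a (dept_id=8) has no partner → padded with NULL.
- 1 b row(s) had no a match → kept, a columns NULL.

(Carol, NULL); (Dave, NULL); (Frank, Finance); (Frank, Research); (Sara, Finance); (Sara, HR); (Sara, QA); (Sara, Research); (Wendy, NULL); (Wendy, NULL); (Zane, NULL); (NULL, Design); (NULL, NULL)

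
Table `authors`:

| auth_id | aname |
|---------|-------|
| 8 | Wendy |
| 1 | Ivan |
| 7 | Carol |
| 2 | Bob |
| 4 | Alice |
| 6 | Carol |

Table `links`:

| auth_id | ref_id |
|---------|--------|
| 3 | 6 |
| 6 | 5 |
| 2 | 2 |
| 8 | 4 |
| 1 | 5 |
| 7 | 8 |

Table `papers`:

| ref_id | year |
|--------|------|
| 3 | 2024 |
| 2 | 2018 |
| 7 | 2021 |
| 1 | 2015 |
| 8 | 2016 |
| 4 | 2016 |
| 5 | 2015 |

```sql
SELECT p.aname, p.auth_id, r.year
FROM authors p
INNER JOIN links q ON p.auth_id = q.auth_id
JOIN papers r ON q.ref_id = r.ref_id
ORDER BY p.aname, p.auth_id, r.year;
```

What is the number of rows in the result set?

Joins associate left-to-right: authors INNER JOIN links on auth_id gives 5 intermediate row(s).
Then INNER JOIN `papers r` on ref_id: keep only rows whose q.ref_id appears in r.
Result: 5 row(s).

5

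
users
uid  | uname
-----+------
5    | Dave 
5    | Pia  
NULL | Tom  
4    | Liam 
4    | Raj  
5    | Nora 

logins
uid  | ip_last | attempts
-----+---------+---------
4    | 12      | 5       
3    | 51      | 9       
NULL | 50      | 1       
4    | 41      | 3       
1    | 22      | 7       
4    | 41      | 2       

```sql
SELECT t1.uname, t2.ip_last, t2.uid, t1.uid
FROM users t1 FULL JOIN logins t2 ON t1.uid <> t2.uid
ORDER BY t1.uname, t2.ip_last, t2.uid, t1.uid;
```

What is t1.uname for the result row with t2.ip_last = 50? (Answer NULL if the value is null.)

NULL

FULL OUTER JOIN keeps every row from both sides; unmatched rows get NULL for the other side's columns.
Matching on t1.uid <> t2.uid. A NULL in a compared column never satisfies the condition.
- t1 (uid=5) pairs with 5 row(s) of t2.
- t1 (uid=5) pairs with 5 row(s) of t2.
- t1 (uid=NULL) has no partner → padded with NULL.
- t1 (uid=4) pairs with 2 row(s) of t2.
- t1 (uid=4) pairs with 2 row(s) of t2.
- t1 (uid=5) pairs with 5 row(s) of t2.
- 1 t2 row(s) had no t1 match → kept, t1 columns NULL.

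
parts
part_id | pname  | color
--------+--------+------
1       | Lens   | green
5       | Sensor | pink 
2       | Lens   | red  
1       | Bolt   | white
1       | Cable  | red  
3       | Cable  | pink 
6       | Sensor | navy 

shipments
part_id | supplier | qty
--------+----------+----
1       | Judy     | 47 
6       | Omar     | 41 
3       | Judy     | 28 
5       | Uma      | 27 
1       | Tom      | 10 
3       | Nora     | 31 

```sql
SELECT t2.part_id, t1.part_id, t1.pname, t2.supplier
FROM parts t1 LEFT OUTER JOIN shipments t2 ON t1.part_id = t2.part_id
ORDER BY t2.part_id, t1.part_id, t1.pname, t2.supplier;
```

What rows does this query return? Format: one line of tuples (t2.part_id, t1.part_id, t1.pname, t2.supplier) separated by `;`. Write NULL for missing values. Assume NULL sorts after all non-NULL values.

(1, 1, Bolt, Judy); (1, 1, Bolt, Tom); (1, 1, Cable, Judy); (1, 1, Cable, Tom); (1, 1, Lens, Judy); (1, 1, Lens, Tom); (3, 3, Cable, Judy); (3, 3, Cable, Nora); (5, 5, Sensor, Uma); (6, 6, Sensor, Omar); (NULL, 2, Lens, NULL)

LEFT JOIN keeps every row from `parts`; unmatched rows get NULL for `shipments`'s columns.
Matching on t1.part_id = t2.part_id.
Matched pairs: 10; unmatched t1 rows kept: 1.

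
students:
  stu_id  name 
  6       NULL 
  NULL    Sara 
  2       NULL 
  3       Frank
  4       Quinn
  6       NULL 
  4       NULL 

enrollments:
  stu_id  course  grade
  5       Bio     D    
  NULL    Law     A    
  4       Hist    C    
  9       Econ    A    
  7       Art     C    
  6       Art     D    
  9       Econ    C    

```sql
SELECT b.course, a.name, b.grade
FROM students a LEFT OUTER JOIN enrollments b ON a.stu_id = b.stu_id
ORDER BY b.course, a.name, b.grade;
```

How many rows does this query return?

7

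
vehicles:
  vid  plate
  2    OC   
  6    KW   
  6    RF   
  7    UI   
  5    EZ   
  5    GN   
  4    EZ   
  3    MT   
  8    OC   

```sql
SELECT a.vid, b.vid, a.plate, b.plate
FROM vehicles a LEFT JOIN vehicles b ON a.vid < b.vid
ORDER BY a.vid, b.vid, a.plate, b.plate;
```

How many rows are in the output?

LEFT JOIN keeps every row from `vehicles a`; unmatched rows get NULL for `vehicles b`'s columns.
Matching on a.vid < b.vid.
Matched pairs: 34; unmatched a rows kept: 1.
Total: 34 matched + 1 padded = 35 rows.

35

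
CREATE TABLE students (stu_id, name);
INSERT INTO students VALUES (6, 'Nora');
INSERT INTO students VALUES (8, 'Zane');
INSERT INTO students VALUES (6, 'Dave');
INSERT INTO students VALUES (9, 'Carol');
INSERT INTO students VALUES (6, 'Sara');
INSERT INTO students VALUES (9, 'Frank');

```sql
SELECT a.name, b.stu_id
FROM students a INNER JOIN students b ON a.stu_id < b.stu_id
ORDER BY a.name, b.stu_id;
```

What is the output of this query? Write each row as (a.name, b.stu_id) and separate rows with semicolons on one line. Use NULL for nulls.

INNER JOIN keeps only pairs where the ON condition holds.
Matching on a.stu_id < b.stu_id.
Matched pairs: 11.

(Dave, 8); (Dave, 9); (Dave, 9); (Nora, 8); (Nora, 9); (Nora, 9); (Sara, 8); (Sara, 9); (Sara, 9); (Zane, 9); (Zane, 9)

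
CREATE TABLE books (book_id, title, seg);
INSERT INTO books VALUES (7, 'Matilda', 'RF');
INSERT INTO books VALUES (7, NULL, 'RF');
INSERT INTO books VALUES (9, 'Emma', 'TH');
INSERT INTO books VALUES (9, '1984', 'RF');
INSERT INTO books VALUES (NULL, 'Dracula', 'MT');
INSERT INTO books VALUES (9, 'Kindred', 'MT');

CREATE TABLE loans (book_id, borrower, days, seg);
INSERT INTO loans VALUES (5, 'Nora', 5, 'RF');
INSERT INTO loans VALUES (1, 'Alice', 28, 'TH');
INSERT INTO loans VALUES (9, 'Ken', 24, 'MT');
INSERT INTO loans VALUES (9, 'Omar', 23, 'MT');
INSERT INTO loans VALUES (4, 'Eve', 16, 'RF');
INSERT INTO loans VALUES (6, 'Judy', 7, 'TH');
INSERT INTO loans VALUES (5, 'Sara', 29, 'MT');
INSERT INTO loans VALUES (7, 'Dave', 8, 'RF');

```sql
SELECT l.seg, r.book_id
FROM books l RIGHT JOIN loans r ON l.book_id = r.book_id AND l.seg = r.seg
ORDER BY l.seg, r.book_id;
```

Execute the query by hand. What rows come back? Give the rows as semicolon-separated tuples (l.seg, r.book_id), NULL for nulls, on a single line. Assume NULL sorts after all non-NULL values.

(MT, 9); (MT, 9); (RF, 7); (RF, 7); (NULL, 1); (NULL, 4); (NULL, 5); (NULL, 5); (NULL, 6)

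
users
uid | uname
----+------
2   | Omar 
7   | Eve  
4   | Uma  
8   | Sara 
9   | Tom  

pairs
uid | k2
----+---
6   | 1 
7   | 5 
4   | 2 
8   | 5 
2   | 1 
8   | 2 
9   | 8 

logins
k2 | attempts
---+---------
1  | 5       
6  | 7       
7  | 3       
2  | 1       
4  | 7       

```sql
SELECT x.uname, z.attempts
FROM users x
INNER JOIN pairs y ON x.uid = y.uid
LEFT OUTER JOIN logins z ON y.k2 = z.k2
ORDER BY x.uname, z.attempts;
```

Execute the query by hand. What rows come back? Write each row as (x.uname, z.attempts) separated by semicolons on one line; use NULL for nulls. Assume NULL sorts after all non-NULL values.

(Eve, NULL); (Omar, 5); (Sara, 1); (Sara, NULL); (Tom, NULL); (Uma, 1)

Step 1 — x INNER JOIN y on uid → 6 row(s).
Then LEFT JOIN `logins z` on k2: each of those 6 rows is kept; rows whose y.k2 has no match in z get NULL for z's columns.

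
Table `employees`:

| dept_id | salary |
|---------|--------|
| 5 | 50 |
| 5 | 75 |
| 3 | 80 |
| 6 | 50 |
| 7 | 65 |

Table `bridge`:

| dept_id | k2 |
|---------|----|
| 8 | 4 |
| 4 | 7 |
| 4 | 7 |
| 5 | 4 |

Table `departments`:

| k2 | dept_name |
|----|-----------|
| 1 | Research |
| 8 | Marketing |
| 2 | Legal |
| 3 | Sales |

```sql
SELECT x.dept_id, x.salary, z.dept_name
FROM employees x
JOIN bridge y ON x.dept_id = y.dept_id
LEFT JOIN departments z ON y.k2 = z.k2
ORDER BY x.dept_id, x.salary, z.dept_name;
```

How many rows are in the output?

Step 1 — x INNER JOIN y on dept_id → 2 row(s).
Then LEFT JOIN `departments z` on k2: each of those 2 rows is kept; rows whose y.k2 has no match in z get NULL for z's columns.
Result: 2 row(s).

2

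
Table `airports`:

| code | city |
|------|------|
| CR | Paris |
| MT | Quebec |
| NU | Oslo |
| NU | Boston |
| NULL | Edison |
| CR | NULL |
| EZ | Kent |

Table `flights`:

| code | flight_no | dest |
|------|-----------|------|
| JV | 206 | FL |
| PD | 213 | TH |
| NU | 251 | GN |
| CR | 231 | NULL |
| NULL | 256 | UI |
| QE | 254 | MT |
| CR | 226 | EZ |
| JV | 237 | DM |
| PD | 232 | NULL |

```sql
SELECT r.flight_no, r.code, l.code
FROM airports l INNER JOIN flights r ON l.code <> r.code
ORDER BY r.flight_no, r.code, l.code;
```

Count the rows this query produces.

42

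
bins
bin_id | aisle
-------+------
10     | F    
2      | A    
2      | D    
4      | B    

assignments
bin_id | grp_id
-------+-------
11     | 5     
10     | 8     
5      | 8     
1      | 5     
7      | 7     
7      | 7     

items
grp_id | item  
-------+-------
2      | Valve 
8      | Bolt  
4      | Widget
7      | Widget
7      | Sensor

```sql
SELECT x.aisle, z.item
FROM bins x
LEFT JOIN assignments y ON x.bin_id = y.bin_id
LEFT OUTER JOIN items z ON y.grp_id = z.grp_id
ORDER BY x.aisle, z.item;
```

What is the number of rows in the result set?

4

Step 1 — x LEFT JOIN y on bin_id → 4 row(s).
Then LEFT JOIN `items z` on grp_id: each of those 4 rows is kept; rows whose y.grp_id has no match in z get NULL for z's columns.
Result: 4 row(s).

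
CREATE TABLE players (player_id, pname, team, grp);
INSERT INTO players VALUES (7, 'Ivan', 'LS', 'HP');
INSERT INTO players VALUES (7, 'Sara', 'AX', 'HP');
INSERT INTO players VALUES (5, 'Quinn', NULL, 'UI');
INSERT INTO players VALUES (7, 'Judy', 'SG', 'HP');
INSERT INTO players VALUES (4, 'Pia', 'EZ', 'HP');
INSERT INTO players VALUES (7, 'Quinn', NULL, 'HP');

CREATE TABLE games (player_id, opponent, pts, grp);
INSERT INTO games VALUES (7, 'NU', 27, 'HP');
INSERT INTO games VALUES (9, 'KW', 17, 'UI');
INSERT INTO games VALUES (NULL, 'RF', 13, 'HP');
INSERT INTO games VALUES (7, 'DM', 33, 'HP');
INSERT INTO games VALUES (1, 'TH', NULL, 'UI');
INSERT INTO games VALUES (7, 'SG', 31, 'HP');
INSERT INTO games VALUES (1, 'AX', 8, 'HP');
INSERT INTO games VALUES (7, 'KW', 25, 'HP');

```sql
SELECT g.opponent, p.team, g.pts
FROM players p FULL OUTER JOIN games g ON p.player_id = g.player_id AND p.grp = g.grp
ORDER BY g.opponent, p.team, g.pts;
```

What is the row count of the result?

22

FULL OUTER JOIN keeps every row from both sides; unmatched rows get NULL for the other side's columns.
Matching on p.player_id = g.player_id AND p.grp = g.grp. A NULL in a compared column never satisfies the condition.
Matched pairs: 16; unmatched p rows kept: 2; unmatched g rows kept: 4.
Total: 16 matched + 6 padded = 22 rows.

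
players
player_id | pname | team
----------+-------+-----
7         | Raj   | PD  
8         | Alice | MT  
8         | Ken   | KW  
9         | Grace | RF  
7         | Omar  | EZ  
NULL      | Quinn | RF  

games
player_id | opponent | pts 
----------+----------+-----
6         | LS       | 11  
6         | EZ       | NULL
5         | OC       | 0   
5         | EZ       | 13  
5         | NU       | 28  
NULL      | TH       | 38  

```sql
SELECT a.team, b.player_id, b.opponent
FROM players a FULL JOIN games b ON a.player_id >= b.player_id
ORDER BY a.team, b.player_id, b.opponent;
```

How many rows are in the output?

27

FULL OUTER JOIN keeps every row from both sides; unmatched rows get NULL for the other side's columns.
Matching on a.player_id >= b.player_id. A NULL in a compared column never satisfies the condition.
Matched pairs: 25; unmatched a rows kept: 1; unmatched b rows kept: 1.
Total: 25 matched + 2 padded = 27 rows.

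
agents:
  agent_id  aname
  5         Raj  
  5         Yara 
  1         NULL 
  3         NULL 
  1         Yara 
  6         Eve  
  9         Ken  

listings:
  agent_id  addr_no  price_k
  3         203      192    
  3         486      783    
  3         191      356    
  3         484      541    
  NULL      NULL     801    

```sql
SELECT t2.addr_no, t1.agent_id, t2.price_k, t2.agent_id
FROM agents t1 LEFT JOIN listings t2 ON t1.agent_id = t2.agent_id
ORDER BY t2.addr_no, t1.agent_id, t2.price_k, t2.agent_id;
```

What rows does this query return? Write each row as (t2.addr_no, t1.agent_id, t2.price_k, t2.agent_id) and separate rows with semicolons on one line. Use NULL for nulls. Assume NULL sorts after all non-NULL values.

LEFT JOIN keeps every row from `agents`; unmatched rows get NULL for `listings`'s columns.
Matching on t1.agent_id = t2.agent_id. A NULL in a compared column never satisfies the condition.
- t1 (agent_id=5) has no partner → padded with NULL.
- t1 (agent_id=5) has no partner → padded with NULL.
- t1 (agent_id=1) has no partner → padded with NULL.
- t1 (agent_id=3) pairs with 4 row(s) of t2.
- t1 (agent_id=1) has no partner → padded with NULL.
- t1 (agent_id=6) has no partner → padded with NULL.
- t1 (agent_id=9) has no partner → padded with NULL.
After projecting and ordering:
t2.addr_no | t1.agent_id | t2.price_k | t2.agent_id
191 | 3 | 356 | 3
203 | 3 | 192 | 3
484 | 3 | 541 | 3
486 | 3 | 783 | 3
NULL | 1 | NULL | NULL
NULL | 1 | NULL | NULL
NULL | 5 | NULL | NULL
NULL | 5 | NULL | NULL
NULL | 6 | NULL | NULL
NULL | 9 | NULL | NULL

(191, 3, 356, 3); (203, 3, 192, 3); (484, 3, 541, 3); (486, 3, 783, 3); (NULL, 1, NULL, NULL); (NULL, 1, NULL, NULL); (NULL, 5, NULL, NULL); (NULL, 5, NULL, NULL); (NULL, 6, NULL, NULL); (NULL, 9, NULL, NULL)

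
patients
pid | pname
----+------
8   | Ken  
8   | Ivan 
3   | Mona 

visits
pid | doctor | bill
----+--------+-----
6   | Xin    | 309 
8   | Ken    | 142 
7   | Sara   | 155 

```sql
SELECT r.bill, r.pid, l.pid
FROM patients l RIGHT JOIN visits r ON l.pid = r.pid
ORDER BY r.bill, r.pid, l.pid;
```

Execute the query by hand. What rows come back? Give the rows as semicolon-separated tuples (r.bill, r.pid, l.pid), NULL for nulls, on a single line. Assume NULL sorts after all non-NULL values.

RIGHT JOIN keeps every row from `visits`; unmatched rows get NULL for `patients`'s columns.
Matching on l.pid = r.pid.
- pid=8: 1 matching r row(s), so 1 row(s) emitted.
- pid=8: 1 matching r row(s), so 1 row(s) emitted.
- pid=3: no matching r row.
- plus 2 unmatched r row(s), each kept with NULL l columns.
After projecting and ordering:
r.bill | r.pid | l.pid
142 | 8 | 8
142 | 8 | 8
155 | 7 | NULL
309 | 6 | NULL

(142, 8, 8); (142, 8, 8); (155, 7, NULL); (309, 6, NULL)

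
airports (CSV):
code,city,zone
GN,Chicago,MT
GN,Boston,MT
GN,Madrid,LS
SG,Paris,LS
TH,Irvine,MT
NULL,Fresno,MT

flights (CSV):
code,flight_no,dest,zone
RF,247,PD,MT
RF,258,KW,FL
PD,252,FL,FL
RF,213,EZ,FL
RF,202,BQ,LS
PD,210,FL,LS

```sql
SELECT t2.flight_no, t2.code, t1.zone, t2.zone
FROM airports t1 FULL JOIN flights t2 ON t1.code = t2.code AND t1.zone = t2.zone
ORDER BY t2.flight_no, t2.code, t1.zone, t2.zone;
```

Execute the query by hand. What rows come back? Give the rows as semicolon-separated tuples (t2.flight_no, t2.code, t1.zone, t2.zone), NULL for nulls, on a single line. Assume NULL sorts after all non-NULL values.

FULL OUTER JOIN keeps every row from both sides; unmatched rows get NULL for the other side's columns.
Matching on t1.code = t2.code AND t1.zone = t2.zone. A NULL in a compared column never satisfies the condition.
Matched pairs: 0; unmatched t1 rows kept: 6; unmatched t2 rows kept: 6.

(202, RF, NULL, LS); (210, PD, NULL, LS); (213, RF, NULL, FL); (247, RF, NULL, MT); (252, PD, NULL, FL); (258, RF, NULL, FL); (NULL, NULL, LS, NULL); (NULL, NULL, LS, NULL); (NULL, NULL, MT, NULL); (NULL, NULL, MT, NULL); (NULL, NULL, MT, NULL); (NULL, NULL, MT, NULL)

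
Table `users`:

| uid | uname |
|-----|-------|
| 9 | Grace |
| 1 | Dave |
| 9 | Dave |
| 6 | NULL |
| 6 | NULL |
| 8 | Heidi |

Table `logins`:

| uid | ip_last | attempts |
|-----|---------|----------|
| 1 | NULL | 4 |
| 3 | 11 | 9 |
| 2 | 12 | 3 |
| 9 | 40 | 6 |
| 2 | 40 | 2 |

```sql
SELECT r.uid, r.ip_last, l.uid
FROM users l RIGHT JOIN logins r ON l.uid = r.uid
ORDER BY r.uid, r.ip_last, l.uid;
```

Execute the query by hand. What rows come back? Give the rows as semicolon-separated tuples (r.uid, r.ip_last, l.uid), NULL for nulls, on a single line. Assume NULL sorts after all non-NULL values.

RIGHT JOIN keeps every row from `logins`; unmatched rows get NULL for `users`'s columns.
Matching on l.uid = r.uid.
Matched pairs: 3; unmatched r rows kept: 3.

(1, NULL, 1); (2, 12, NULL); (2, 40, NULL); (3, 11, NULL); (9, 40, 9); (9, 40, 9)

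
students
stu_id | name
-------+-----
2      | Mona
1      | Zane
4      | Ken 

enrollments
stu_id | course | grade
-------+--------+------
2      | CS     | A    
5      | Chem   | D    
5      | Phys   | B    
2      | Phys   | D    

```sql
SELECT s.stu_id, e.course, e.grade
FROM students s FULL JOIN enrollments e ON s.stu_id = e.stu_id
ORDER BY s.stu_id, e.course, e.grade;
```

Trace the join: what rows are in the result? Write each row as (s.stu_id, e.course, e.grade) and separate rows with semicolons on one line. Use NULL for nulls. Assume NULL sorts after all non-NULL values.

(1, NULL, NULL); (2, CS, A); (2, Phys, D); (4, NULL, NULL); (NULL, Chem, D); (NULL, Phys, B)

FULL OUTER JOIN keeps every row from both sides; unmatched rows get NULL for the other side's columns.
Matching on s.stu_id = e.stu_id.
Matched pairs: 2; unmatched s rows kept: 2; unmatched e rows kept: 2.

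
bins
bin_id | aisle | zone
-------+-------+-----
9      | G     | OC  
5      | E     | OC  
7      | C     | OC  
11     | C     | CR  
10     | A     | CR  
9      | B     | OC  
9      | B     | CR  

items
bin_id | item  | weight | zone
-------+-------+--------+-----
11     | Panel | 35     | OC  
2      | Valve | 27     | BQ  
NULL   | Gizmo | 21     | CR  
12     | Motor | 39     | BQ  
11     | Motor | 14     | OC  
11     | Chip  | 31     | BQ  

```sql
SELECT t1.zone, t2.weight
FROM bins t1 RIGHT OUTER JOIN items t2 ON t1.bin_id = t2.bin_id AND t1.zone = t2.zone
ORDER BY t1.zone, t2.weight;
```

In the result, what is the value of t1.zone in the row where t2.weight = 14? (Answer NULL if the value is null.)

RIGHT JOIN keeps every row from `items`; unmatched rows get NULL for `bins`'s columns.
Matching on t1.bin_id = t2.bin_id AND t1.zone = t2.zone. A NULL in a compared column never satisfies the condition.
- t1 row (bin_id=9, zone=OC): no match.
- t1 row (bin_id=5, zone=OC): no match.
- t1 row (bin_id=7, zone=OC): no match.
- t1 row (bin_id=11, zone=CR): no match.
- t1 row (bin_id=10, zone=CR): no match.
- t1 row (bin_id=9, zone=OC): no match.
- t1 row (bin_id=9, zone=CR): no match.
- plus 6 unmatched t2 row(s), each kept with NULL t1 columns.

NULL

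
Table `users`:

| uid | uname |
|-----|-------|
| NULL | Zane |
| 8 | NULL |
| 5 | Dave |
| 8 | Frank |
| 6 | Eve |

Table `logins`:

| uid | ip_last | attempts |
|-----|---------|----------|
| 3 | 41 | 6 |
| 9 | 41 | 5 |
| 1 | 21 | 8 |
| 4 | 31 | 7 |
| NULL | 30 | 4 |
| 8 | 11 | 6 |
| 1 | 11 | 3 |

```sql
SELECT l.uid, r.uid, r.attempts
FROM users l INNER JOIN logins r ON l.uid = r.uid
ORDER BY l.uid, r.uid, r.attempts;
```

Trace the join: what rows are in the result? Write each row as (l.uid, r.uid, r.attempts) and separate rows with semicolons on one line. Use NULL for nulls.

(8, 8, 6); (8, 8, 6)

INNER JOIN keeps only pairs where the ON condition holds.
Matching on l.uid = r.uid. A NULL in a compared column never satisfies the condition.
- l (uid=NULL) has no partner → excluded.
- l (uid=8) pairs with 1 row(s) of r.
- l (uid=5) has no partner → excluded.
- l (uid=8) pairs with 1 row(s) of r.
- l (uid=6) has no partner → excluded.
After projecting and ordering:
l.uid | r.uid | r.attempts
8 | 8 | 6
8 | 8 | 6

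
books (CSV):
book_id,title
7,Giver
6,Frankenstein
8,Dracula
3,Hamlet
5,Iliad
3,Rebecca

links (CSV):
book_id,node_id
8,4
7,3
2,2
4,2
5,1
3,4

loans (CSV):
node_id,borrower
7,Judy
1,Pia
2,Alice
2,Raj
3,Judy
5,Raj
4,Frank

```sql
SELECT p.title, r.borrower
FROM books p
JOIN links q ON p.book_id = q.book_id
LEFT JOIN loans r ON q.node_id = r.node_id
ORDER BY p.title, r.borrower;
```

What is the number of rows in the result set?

5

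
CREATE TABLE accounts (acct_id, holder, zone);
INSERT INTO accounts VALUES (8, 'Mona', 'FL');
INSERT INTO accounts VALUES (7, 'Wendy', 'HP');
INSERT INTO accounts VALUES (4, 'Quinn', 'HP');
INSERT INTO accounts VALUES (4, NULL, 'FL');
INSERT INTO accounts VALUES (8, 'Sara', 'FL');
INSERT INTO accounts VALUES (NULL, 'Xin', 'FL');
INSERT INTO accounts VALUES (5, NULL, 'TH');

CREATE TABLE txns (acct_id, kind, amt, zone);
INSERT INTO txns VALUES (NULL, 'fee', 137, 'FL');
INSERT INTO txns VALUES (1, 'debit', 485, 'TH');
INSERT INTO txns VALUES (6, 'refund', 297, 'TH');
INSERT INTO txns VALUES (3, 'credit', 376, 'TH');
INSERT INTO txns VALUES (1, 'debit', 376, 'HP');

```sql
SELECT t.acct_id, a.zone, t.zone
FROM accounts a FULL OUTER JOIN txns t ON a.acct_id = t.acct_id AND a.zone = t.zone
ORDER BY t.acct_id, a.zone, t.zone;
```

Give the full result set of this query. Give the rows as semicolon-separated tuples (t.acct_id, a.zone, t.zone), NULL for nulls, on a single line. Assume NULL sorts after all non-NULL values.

FULL OUTER JOIN keeps every row from both sides; unmatched rows get NULL for the other side's columns.
Matching on a.acct_id = t.acct_id AND a.zone = t.zone. A NULL in a compared column never satisfies the condition.
- a (acct_id=8, zone=FL) has no partner → padded with NULL.
- a (acct_id=7, zone=HP) has no partner → padded with NULL.
- a (acct_id=4, zone=HP) has no partner → padded with NULL.
- a (acct_id=4, zone=FL) has no partner → padded with NULL.
- a (acct_id=8, zone=FL) has no partner → padded with NULL.
- a (acct_id=NULL, zone=FL) has no partner → padded with NULL.
- a (acct_id=5, zone=TH) has no partner → padded with NULL.
- 5 row(s) from t found no a partner → padded with NULL.

(1, NULL, HP); (1, NULL, TH); (3, NULL, TH); (6, NULL, TH); (NULL, FL, NULL); (NULL, FL, NULL); (NULL, FL, NULL); (NULL, FL, NULL); (NULL, HP, NULL); (NULL, HP, NULL); (NULL, TH, NULL); (NULL, NULL, FL)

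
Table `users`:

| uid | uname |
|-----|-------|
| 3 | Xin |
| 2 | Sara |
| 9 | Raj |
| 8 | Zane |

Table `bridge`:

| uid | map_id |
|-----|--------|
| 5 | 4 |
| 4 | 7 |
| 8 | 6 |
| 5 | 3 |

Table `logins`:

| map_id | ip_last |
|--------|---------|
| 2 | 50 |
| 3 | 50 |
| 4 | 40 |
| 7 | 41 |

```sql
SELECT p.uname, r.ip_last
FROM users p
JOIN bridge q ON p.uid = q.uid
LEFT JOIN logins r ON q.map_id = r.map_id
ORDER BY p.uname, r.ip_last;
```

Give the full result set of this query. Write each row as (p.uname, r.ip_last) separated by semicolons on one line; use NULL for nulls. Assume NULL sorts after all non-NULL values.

(Zane, NULL)

Joins associate left-to-right: users INNER JOIN bridge on uid gives 1 intermediate row(s).
Then LEFT JOIN `logins r` on map_id: each of those 1 rows is kept; rows whose q.map_id has no match in r get NULL for r's columns.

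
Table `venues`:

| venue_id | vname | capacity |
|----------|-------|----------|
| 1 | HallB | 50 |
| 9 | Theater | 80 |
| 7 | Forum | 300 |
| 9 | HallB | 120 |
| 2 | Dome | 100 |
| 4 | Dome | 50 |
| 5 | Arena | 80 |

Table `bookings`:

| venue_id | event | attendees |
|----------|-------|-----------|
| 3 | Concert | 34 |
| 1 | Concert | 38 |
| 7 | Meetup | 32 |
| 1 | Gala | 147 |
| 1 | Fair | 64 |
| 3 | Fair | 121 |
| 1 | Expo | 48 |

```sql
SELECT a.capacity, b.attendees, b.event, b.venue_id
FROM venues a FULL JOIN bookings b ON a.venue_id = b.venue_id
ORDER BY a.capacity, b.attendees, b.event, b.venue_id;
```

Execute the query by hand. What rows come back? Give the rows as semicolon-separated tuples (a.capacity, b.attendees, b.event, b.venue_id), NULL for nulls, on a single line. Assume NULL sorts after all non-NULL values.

(50, 38, Concert, 1); (50, 48, Expo, 1); (50, 64, Fair, 1); (50, 147, Gala, 1); (50, NULL, NULL, NULL); (80, NULL, NULL, NULL); (80, NULL, NULL, NULL); (100, NULL, NULL, NULL); (120, NULL, NULL, NULL); (300, 32, Meetup, 7); (NULL, 34, Concert, 3); (NULL, 121, Fair, 3)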